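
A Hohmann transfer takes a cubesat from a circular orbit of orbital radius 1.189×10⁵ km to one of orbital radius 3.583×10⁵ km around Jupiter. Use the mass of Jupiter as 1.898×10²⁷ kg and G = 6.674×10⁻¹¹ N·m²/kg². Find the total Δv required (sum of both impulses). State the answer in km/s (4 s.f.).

Δv_total ≈ 12.89 km/s

μ = GM = 6.674×10⁻¹¹ × 1.898×10²⁷ = 1.267×10¹⁷ m³/s².
r₁ = 1.189×10⁵ km = 1.189×10⁸ m.
r₂ = 3.583×10⁵ km = 3.583×10⁸ m.
Transfer ellipse a_t = (r₁ + r₂)/2 = 2.386×10⁸ m.
At r₁: circular v_c1 = √(μ/r₁) = 32640 m/s; transfer-perijove v_p = √[μ(2/r₁ − 1/a_t)] = 40000 m/s.
Δv₁ = v_p − v_c1 = 7358 m/s.
At r₂: circular v_c2 = √(μ/r₂) = 18800 m/s; transfer-apojove v_a = √[μ(2/r₂ − 1/a_t)] = 13270 m/s.
Δv₂ = v_c2 − v_a = 5529 m/s.
Total Δv = Δv₁ + Δv₂ = 12890 m/s = 12.89 km/s.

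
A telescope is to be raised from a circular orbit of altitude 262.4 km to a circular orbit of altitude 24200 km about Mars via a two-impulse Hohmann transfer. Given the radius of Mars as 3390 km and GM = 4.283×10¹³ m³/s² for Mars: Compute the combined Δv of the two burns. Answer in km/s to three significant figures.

r₁ = 3390 + 262.4 = 3652.4 km = 3.6524×10⁶ m.
r₂ = 3390 + 24200 = 27590 km = 2.7590×10⁷ m.
Transfer ellipse a_t = (r₁ + r₂)/2 = 1.562×10⁷ m.
At r₁: circular v_c1 = √(μ/r₁) = 3424 m/s; transfer-periapsis v_p = √[μ(2/r₁ − 1/a_t)] = 4551 m/s.
Δv₁ = v_p − v_c1 = 1127 m/s.
At r₂: circular v_c2 = √(μ/r₂) = 1246 m/s; transfer-apoapsis v_a = √[μ(2/r₂ − 1/a_t)] = 602.5 m/s.
Δv₂ = v_c2 − v_a = 643.5 m/s.
Total Δv = Δv₁ + Δv₂ = 1770 m/s = 1.770 km/s.

Δv_total ≈ 1.77 km/s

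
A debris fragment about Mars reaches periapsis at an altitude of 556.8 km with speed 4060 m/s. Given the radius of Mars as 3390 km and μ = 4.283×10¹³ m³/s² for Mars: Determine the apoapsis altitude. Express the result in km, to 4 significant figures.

r_p = 3390 + 556.8 = 3946.8 km = 3.947×10⁶ m.
Specific energy ε = v²/2 − μ/r = -2.610×10⁶ J/kg, so a = −μ/(2ε) = 8.205×10⁶ m.
The apsides satisfy r_p + r_a = 2a, so the apoapsis radius is 2a − r_p = 1.246×10⁷ m = 12463 km.
Apoapsis altitude = 12463 − 3390 = 9073.0 km.

apoapsis altitude ≈ 9073 km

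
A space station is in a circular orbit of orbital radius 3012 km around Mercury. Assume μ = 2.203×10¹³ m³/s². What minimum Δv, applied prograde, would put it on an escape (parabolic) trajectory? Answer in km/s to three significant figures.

Δv ≈ 1.12 km/s

r = 3012 km = 3.012×10⁶ m.
Circular speed v_c = √(μ/r) = 2704 m/s.
Escape speed v_esc = √(2μ/r) = √2 × v_c = 3825 m/s.
Δv = v_esc − v_c = 1120 m/s = 1.120 km/s.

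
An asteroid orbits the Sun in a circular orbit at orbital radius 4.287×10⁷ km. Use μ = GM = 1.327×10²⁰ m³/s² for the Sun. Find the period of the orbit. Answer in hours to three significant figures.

T ≈ 1340 hours

r = 4.287×10⁷ km = 4.287×10¹⁰ m.
Kepler's third law: T = 2π√(r³/μ) = 2π√((4.287×10¹⁰)³ / 1.327×10²⁰).
r³/μ = 5.937×10¹¹ s², so T = 2π × 7.705×10⁵ = 4.841×10⁶ s.
Converting: 4.841×10⁶ s ÷ 3600 = 1345 hours.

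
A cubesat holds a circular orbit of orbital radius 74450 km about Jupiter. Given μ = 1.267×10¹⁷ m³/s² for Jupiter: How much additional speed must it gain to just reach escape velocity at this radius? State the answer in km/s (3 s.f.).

r = 74450 km = 7.445×10⁷ m.
Circular speed v_c = √(μ/r) = 41250 m/s.
Escape speed v_esc = √(2μ/r) = √2 × v_c = 58340 m/s.
Δv = v_esc − v_c = 17090 m/s = 17.09 km/s.

Δv ≈ 17.1 km/s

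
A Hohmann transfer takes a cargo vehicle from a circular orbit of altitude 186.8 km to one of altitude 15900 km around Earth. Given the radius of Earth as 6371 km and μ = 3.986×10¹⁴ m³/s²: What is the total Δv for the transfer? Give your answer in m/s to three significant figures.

r₁ = 6371 + 186.8 = 6557.8 km = 6.5578×10⁶ m.
r₂ = 6371 + 15900 = 22271 km = 2.2271×10⁷ m.
Transfer ellipse a_t = (r₁ + r₂)/2 = 1.441×10⁷ m.
At r₁: circular v_c1 = √(μ/r₁) = 7796 m/s; transfer-perigee v_p = √[μ(2/r₁ − 1/a_t)] = 9691 m/s.
Δv₁ = v_p − v_c1 = 1895 m/s.
At r₂: circular v_c2 = √(μ/r₂) = 4231 m/s; transfer-apogee v_a = √[μ(2/r₂ − 1/a_t)] = 2854 m/s.
Δv₂ = v_c2 − v_a = 1377 m/s.
Total Δv = Δv₁ + Δv₂ = 3272 m/s.

Δv_total ≈ 3270 m/s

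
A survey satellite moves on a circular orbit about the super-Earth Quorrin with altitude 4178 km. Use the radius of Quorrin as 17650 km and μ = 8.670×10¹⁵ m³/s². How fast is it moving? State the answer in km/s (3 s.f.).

v ≈ 19.9 km/s

r = 17650 + 4178 = 21828 km = 2.1828×10⁷ m.
For a circular orbit v = √(μ/r) = √(8.670×10¹⁵ / 2.183×10⁷) = √(3.972×10⁸) = 19930 m/s.
That is 19.93 km/s.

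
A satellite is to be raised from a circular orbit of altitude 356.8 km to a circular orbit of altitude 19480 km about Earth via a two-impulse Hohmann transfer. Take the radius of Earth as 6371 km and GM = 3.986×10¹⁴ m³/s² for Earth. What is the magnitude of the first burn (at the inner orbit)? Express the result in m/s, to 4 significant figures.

r₁ = 6371 + 356.8 = 6727.8 km = 6.7278×10⁶ m.
r₂ = 6371 + 19480 = 25851 km = 2.5851×10⁷ m.
Transfer ellipse a_t = (r₁ + r₂)/2 = 1.629×10⁷ m.
At r₁: circular v_c1 = √(μ/r₁) = 7697 m/s; transfer-perigee v_p = √[μ(2/r₁ − 1/a_t)] = 9697 m/s.
Δv₁ = v_p − v_c1 = 1999 m/s.

Δv ≈ 1999 m/s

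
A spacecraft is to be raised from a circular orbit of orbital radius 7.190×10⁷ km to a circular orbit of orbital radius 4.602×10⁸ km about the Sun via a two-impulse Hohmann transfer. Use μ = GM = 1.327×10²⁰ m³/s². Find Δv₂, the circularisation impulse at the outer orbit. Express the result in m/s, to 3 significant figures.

r₁ = 7.190×10⁷ km = 7.190×10¹⁰ m.
r₂ = 4.602×10⁸ km = 4.602×10¹¹ m.
Transfer ellipse a_t = (r₁ + r₂)/2 = 2.660×10¹¹ m.
At r₁: circular v_c1 = √(μ/r₁) = 42960 m/s; transfer-perihelion v_p = √[μ(2/r₁ − 1/a_t)] = 56500 m/s.
At r₂: circular v_c2 = √(μ/r₂) = 16980 m/s; transfer-aphelion v_a = √[μ(2/r₂ − 1/a_t)] = 8828 m/s.
Δv₂ = v_c2 − v_a = 8153 m/s.

Δv ≈ 8150 m/s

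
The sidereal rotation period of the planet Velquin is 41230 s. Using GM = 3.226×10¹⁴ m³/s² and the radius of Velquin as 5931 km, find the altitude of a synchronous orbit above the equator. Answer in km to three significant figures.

h_sync ≈ 18100 km

A synchronous orbit has period T, so by Kepler's third law a = (μT²/4π²)^(1/3).
μT²/4π² = 3.226×10¹⁴ × (4.123×10⁴)² / 39.48 = 1.389×10²² m³.
a = 2.404×10⁷ m = 24039 km.
Altitude h = a − R = 24039 − 5931 = 18108 km.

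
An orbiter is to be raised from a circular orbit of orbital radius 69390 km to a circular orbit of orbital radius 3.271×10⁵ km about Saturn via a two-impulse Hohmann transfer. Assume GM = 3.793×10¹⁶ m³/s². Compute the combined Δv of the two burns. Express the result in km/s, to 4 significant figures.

Δv_total ≈ 11.05 km/s

r₁ = 69390 km = 6.939×10⁷ m.
r₂ = 3.271×10⁵ km = 3.271×10⁸ m.
Transfer ellipse a_t = (r₁ + r₂)/2 = 1.982×10⁸ m.
At r₁: circular v_c1 = √(μ/r₁) = 23380 m/s; transfer-perikrone v_p = √[μ(2/r₁ − 1/a_t)] = 30030 m/s.
Δv₁ = v_p − v_c1 = 6652 m/s.
At r₂: circular v_c2 = √(μ/r₂) = 10770 m/s; transfer-apokrone v_a = √[μ(2/r₂ − 1/a_t)] = 6371 m/s.
Δv₂ = v_c2 − v_a = 4398 m/s.
Total Δv = Δv₁ + Δv₂ = 11050 m/s = 11.05 km/s.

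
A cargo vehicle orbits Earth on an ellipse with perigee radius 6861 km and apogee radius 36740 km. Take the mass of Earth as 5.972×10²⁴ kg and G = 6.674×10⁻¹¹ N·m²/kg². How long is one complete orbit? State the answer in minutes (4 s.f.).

μ = GM = 6.674×10⁻¹¹ × 5.972×10²⁴ = 3.986×10¹⁴ m³/s².
Semi-major axis a = (r_p + r_a)/2 = (6861.0 + 36740)/2 = 21800 km = 2.180×10⁷ m.
By Kepler's third law T = 2π√(a³/μ) = 2π × 5.099×10³ = 3.204×10⁴ s.
= 533.9 minutes.

T ≈ 533.9 minutes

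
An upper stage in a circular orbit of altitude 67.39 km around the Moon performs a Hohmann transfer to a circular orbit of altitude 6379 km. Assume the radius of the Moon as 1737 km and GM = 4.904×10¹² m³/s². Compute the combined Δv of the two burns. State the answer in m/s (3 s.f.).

r₁ = 1737 + 67.39 = 1804.4 km = 1.8044×10⁶ m.
r₂ = 1737 + 6379 = 8116.0 km = 8.1160×10⁶ m.
Transfer ellipse a_t = (r₁ + r₂)/2 = 4.960×10⁶ m.
At r₁: circular v_c1 = √(μ/r₁) = 1649 m/s; transfer-perilune v_p = √[μ(2/r₁ − 1/a_t)] = 2109 m/s.
Δv₁ = v_p − v_c1 = 460.2 m/s.
At r₂: circular v_c2 = √(μ/r₂) = 777.3 m/s; transfer-apolune v_a = √[μ(2/r₂ − 1/a_t)] = 468.8 m/s.
Δv₂ = v_c2 − v_a = 308.5 m/s.
Total Δv = Δv₁ + Δv₂ = 768.7 m/s.

Δv_total ≈ 769 m/s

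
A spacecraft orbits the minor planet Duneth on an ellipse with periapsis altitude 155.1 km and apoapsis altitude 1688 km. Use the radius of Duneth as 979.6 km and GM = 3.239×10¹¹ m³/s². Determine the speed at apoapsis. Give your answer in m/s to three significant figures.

v ≈ 269 m/s

r_p = 979.6 + 155.1 = 1134.7 km = 1.1347×10⁶ m.
r_a = 979.6 + 1688 = 2667.6 km = 2.6676×10⁶ m.
Semi-major axis a = (r_p + r_a)/2 = 1901.2 km = 1.901×10⁶ m.
Vis-viva: v² = μ(2/r − 1/a) = 3.239×10¹¹ × (7.497×10⁻⁷ − 5.260×10⁻⁷) = 7.247×10⁴ m²/s².
v = 269.2 m/s.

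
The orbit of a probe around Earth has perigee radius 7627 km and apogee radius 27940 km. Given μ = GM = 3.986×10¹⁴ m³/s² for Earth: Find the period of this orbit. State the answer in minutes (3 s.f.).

T ≈ 393 minutes

Semi-major axis a = (r_p + r_a)/2 = (7627.0 + 27940)/2 = 17784 km = 1.778×10⁷ m.
By Kepler's third law T = 2π√(a³/μ) = 2π × 3.756×10³ = 2.360×10⁴ s.
= 393.4 minutes.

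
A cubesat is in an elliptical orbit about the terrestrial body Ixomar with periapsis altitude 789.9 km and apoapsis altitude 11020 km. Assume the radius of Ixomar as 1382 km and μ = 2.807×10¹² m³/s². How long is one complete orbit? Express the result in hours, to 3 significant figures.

r_p = 1382 + 789.9 = 2171.9 km = 2.1719×10⁶ m.
r_a = 1382 + 11020 = 12402 km = 1.2402×10⁷ m.
Semi-major axis a = (r_p + r_a)/2 = (2171.9 + 12402)/2 = 7286.9 km = 7.287×10⁶ m.
By Kepler's third law T = 2π√(a³/μ) = 2π × 1.174×10⁴ = 7.377×10⁴ s.
= 20.49 hours.

T ≈ 20.5 hours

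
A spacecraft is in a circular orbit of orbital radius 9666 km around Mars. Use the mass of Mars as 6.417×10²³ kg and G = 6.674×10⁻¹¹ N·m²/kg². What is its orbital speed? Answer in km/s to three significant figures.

v ≈ 2.10 km/s

μ = GM = 6.674×10⁻¹¹ × 6.417×10²³ = 4.283×10¹³ m³/s².
r = 9666 km = 9.666×10⁶ m.
For a circular orbit v = √(μ/r) = √(4.283×10¹³ / 9.666×10⁶) = √(4.431×10⁶) = 2105 m/s.
That is 2.105 km/s.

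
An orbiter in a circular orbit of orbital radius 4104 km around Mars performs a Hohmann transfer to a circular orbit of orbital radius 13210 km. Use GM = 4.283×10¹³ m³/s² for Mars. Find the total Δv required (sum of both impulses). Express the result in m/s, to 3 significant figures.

r₁ = 4104 km = 4.104×10⁶ m.
r₂ = 13210 km = 1.321×10⁷ m.
Transfer ellipse a_t = (r₁ + r₂)/2 = 8.657×10⁶ m.
At r₁: circular v_c1 = √(μ/r₁) = 3231 m/s; transfer-periapsis v_p = √[μ(2/r₁ − 1/a_t)] = 3991 m/s.
Δv₁ = v_p − v_c1 = 760.1 m/s.
At r₂: circular v_c2 = √(μ/r₂) = 1801 m/s; transfer-apoapsis v_a = √[μ(2/r₂ − 1/a_t)] = 1240 m/s.
Δv₂ = v_c2 − v_a = 560.8 m/s.
Total Δv = Δv₁ + Δv₂ = 1321 m/s.

Δv_total ≈ 1320 m/s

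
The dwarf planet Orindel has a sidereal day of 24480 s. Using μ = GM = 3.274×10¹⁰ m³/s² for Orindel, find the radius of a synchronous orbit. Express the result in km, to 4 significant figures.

r_sync ≈ 792.1 km

A synchronous orbit has period T, so by Kepler's third law a = (μT²/4π²)^(1/3).
μT²/4π² = 3.274×10¹⁰ × (2.448×10⁴)² / 39.48 = 4.970×10¹⁷ m³.
a = 7.921×10⁵ m = 792.10 km.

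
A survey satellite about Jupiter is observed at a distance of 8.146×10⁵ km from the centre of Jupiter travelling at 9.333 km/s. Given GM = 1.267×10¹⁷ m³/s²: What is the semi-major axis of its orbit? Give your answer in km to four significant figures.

r = 8.146×10⁸ m.
Specific orbital energy ε = v²/2 − μ/r = (9333)²/2 − 1.267×10¹⁷/8.146×10⁸ = -1.120×10⁸ J/kg.
Since ε = −μ/(2a), a = −μ/(2ε) = 5.657×10⁸ m = 5.6571×10⁵ km.

a ≈ 5.657×10⁵ km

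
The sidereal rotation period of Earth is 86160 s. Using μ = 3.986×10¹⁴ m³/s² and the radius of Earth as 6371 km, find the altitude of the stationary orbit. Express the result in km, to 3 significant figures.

A synchronous orbit has period T, so by Kepler's third law a = (μT²/4π²)^(1/3).
μT²/4π² = 3.986×10¹⁴ × (8.616×10⁴)² / 39.48 = 7.495×10²² m³.
a = 4.216×10⁷ m = 42163 km.
Altitude h = a − R = 42163 − 6371 = 35792 km.

h_sync ≈ 35800 km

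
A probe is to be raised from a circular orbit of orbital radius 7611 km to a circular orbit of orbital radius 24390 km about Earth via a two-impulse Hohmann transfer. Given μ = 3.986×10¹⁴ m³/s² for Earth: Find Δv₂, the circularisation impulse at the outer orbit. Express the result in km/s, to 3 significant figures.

Δv ≈ 1.25 km/s

r₁ = 7611 km = 7.611×10⁶ m.
r₂ = 24390 km = 2.439×10⁷ m.
Transfer ellipse a_t = (r₁ + r₂)/2 = 1.600×10⁷ m.
At r₁: circular v_c1 = √(μ/r₁) = 7237 m/s; transfer-perigee v_p = √[μ(2/r₁ − 1/a_t)] = 8935 m/s.
At r₂: circular v_c2 = √(μ/r₂) = 4043 m/s; transfer-apogee v_a = √[μ(2/r₂ − 1/a_t)] = 2788 m/s.
Δv₂ = v_c2 − v_a = 1254 m/s.
= 1.254 km/s.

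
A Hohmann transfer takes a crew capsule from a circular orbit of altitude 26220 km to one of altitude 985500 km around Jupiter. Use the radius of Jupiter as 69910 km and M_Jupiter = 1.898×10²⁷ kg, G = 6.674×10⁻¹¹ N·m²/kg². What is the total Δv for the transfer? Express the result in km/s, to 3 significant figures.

μ = GM = 6.674×10⁻¹¹ × 1.898×10²⁷ = 1.267×10¹⁷ m³/s².
r₁ = 69910 + 26220 = 96130 km = 9.6130×10⁷ m.
r₂ = 69910 + 985500 = 1055400 km = 1.0554×10⁹ m.
Transfer ellipse a_t = (r₁ + r₂)/2 = 5.758×10⁸ m.
At r₁: circular v_c1 = √(μ/r₁) = 36300 m/s; transfer-perijove v_p = √[μ(2/r₁ − 1/a_t)] = 49150 m/s.
Δv₁ = v_p − v_c1 = 12850 m/s.
At r₂: circular v_c2 = √(μ/r₂) = 10960 m/s; transfer-apojove v_a = √[μ(2/r₂ − 1/a_t)] = 4476 m/s.
Δv₂ = v_c2 − v_a = 6479 m/s.
Total Δv = Δv₁ + Δv₂ = 19330 m/s = 19.33 km/s.

Δv_total ≈ 19.3 km/s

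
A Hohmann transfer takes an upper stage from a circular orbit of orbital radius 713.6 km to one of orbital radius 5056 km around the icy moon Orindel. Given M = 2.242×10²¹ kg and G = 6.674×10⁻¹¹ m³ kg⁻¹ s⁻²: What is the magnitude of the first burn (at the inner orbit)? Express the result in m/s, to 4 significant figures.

Δv ≈ 148.3 m/s

μ = GM = 6.674×10⁻¹¹ × 2.242×10²¹ = 1.496×10¹¹ m³/s².
r₁ = 713.6 km = 7.136×10⁵ m.
r₂ = 5056 km = 5.056×10⁶ m.
Transfer ellipse a_t = (r₁ + r₂)/2 = 2.885×10⁶ m.
At r₁: circular v_c1 = √(μ/r₁) = 457.9 m/s; transfer-periapsis v_p = √[μ(2/r₁ − 1/a_t)] = 606.2 m/s.
Δv₁ = v_p − v_c1 = 148.3 m/s.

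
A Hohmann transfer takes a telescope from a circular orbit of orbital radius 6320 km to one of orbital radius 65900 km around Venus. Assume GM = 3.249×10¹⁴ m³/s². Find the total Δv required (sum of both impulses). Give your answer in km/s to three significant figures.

r₁ = 6320 km = 6.320×10⁶ m.
r₂ = 65900 km = 6.590×10⁷ m.
Transfer ellipse a_t = (r₁ + r₂)/2 = 3.611×10⁷ m.
At r₁: circular v_c1 = √(μ/r₁) = 7170 m/s; transfer-periapsis v_p = √[μ(2/r₁ − 1/a_t)] = 9686 m/s.
Δv₁ = v_p − v_c1 = 2516 m/s.
At r₂: circular v_c2 = √(μ/r₂) = 2220 m/s; transfer-apoapsis v_a = √[μ(2/r₂ − 1/a_t)] = 928.9 m/s.
Δv₂ = v_c2 − v_a = 1291 m/s.
Total Δv = Δv₁ + Δv₂ = 3808 m/s = 3.808 km/s.

Δv_total ≈ 3.81 km/s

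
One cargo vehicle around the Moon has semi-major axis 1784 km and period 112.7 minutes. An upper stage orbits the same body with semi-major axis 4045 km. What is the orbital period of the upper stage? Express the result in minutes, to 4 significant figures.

Kepler's third law: T² ∝ a³, so T₂ = T₁ (a₂/a₁)^(3/2).
a₂/a₁ = 2.267, (a₂/a₁)^(3/2) = 3.414.
T₂ = 112.7 × 3.414 = 384.8 minutes.

T₂ ≈ 384.8 minutes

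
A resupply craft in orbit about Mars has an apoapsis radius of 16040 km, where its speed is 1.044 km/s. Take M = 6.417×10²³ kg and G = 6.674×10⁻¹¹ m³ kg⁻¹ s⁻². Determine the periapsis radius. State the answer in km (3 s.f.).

μ = GM = 6.674×10⁻¹¹ × 6.417×10²³ = 4.283×10¹³ m³/s².
r_a = 1.604×10⁷ m.
Specific energy ε = v²/2 − μ/r = -2.125×10⁶ J/kg, so a = −μ/(2ε) = 1.008×10⁷ m.
The apsides satisfy r_p + r_a = 2a, so the periapsis radius is 2a − r_a = 4.113×10⁶ m = 4113.5 km.

periapsis radius ≈ 4110 km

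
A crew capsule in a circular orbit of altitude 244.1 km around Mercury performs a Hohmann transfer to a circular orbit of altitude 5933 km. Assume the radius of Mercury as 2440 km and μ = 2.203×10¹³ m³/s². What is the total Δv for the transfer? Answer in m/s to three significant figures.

r₁ = 2440 + 244.1 = 2684.1 km = 2.6841×10⁶ m.
r₂ = 2440 + 5933 = 8373.0 km = 8.3730×10⁶ m.
Transfer ellipse a_t = (r₁ + r₂)/2 = 5.529×10⁶ m.
At r₁: circular v_c1 = √(μ/r₁) = 2865 m/s; transfer-periherm v_p = √[μ(2/r₁ − 1/a_t)] = 3526 m/s.
Δv₁ = v_p − v_c1 = 660.8 m/s.
At r₂: circular v_c2 = √(μ/r₂) = 1622 m/s; transfer-apoherm v_a = √[μ(2/r₂ − 1/a_t)] = 1130 m/s.
Δv₂ = v_c2 − v_a = 491.8 m/s.
Total Δv = Δv₁ + Δv₂ = 1153 m/s.

Δv_total ≈ 1150 m/s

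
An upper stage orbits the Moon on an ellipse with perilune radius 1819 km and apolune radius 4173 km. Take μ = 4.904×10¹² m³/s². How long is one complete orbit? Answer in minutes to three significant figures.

T ≈ 245 minutes

Semi-major axis a = (r_p + r_a)/2 = (1819.0 + 4173.0)/2 = 2996.0 km = 2.996×10⁶ m.
By Kepler's third law T = 2π√(a³/μ) = 2π × 2.342×10³ = 1.471×10⁴ s.
= 245.2 minutes.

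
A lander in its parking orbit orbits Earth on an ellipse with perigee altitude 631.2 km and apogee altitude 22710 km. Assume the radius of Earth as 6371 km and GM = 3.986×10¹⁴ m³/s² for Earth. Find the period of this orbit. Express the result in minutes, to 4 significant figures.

r_p = 6371 + 631.2 = 7002.2 km = 7.0022×10⁶ m.
r_a = 6371 + 22710 = 29081 km = 2.9081×10⁷ m.
Semi-major axis a = (r_p + r_a)/2 = (7002.2 + 29081)/2 = 18042 km = 1.804×10⁷ m.
By Kepler's third law T = 2π√(a³/μ) = 2π × 3.838×10³ = 2.412×10⁴ s.
= 402.0 minutes.

T ≈ 402.0 minutes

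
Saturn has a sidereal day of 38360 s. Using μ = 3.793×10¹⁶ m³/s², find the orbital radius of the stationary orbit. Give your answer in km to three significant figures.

A synchronous orbit has period T, so by Kepler's third law a = (μT²/4π²)^(1/3).
μT²/4π² = 3.793×10¹⁶ × (3.836×10⁴)² / 39.48 = 1.414×10²⁴ m³.
a = 1.122×10⁸ m = 1.1223×10⁵ km.

r_sync ≈ 1.12×10⁵ km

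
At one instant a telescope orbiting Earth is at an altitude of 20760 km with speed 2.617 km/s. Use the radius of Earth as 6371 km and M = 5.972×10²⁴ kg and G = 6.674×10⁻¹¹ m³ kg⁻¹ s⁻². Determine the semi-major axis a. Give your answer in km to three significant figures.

μ = GM = 6.674×10⁻¹¹ × 5.972×10²⁴ = 3.986×10¹⁴ m³/s².
r = 6371 + 20760 = 27131 km = 2.713×10⁷ m.
Vis-viva rearranged: 1/a = 2/r − v²/μ = 7.372×10⁻⁸ − 1.718×10⁻⁸ = 5.653×10⁻⁸ m⁻¹.
a = 1.769×10⁷ m = 17689 km.

a ≈ 17700 km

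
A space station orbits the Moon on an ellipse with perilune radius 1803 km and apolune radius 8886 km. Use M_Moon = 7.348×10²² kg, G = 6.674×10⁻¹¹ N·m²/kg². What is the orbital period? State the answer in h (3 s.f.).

μ = GM = 6.674×10⁻¹¹ × 7.348×10²² = 4.904×10¹² m³/s².
Semi-major axis a = (r_p + r_a)/2 = (1803.0 + 8886.0)/2 = 5344.5 km = 5.344×10⁶ m.
By Kepler's third law T = 2π√(a³/μ) = 2π × 5.579×10³ = 3.506×10⁴ s.
= 9.738 h.

T ≈ 9.74 h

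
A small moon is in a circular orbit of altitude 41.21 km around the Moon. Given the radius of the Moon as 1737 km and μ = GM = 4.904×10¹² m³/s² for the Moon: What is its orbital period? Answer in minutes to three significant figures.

T ≈ 112 minutes

r = 1737 + 41.21 = 1778.2 km = 1.7782×10⁶ m.
Kepler's third law: T = 2π√(r³/μ) = 2π√((1.778×10⁶)³ / 4.904×10¹²).
r³/μ = 1.147×10⁶ s², so T = 2π × 1.071×10³ = 6.728×10³ s.
Converting: 6.728×10³ s ÷ 60.00 = 112.1 minutes.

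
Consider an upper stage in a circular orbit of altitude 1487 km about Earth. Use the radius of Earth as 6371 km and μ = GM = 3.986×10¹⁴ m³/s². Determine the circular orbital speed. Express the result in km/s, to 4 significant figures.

v ≈ 7.122 km/s

r = 6371 + 1487 = 7858.0 km = 7.8580×10⁶ m.
For a circular orbit v = √(μ/r) = √(3.986×10¹⁴ / 7.858×10⁶) = √(5.073×10⁷) = 7122 m/s.
That is 7.122 km/s.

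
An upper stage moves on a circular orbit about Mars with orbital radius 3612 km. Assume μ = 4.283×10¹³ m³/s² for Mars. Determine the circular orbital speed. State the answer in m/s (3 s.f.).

v ≈ 3440 m/s

r = 3612 km = 3.612×10⁶ m.
For a circular orbit v = √(μ/r) = √(4.283×10¹³ / 3.612×10⁶) = √(1.186×10⁷) = 3444 m/s.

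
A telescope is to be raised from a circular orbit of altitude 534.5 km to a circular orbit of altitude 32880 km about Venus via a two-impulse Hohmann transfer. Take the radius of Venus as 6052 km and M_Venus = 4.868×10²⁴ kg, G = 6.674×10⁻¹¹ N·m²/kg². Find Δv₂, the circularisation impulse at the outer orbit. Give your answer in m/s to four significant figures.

μ = GM = 6.674×10⁻¹¹ × 4.868×10²⁴ = 3.249×10¹⁴ m³/s².
r₁ = 6052 + 534.5 = 6586.5 km = 6.5865×10⁶ m.
r₂ = 6052 + 32880 = 38932 km = 3.8932×10⁷ m.
Transfer ellipse a_t = (r₁ + r₂)/2 = 2.276×10⁷ m.
At r₁: circular v_c1 = √(μ/r₁) = 7023 m/s; transfer-periapsis v_p = √[μ(2/r₁ − 1/a_t)] = 9186 m/s.
At r₂: circular v_c2 = √(μ/r₂) = 2889 m/s; transfer-apoapsis v_a = √[μ(2/r₂ − 1/a_t)] = 1554 m/s.
Δv₂ = v_c2 − v_a = 1335 m/s.

Δv ≈ 1335 m/s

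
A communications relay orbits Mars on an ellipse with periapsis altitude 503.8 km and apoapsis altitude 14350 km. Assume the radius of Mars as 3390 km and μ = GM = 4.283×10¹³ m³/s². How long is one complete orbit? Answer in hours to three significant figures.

T ≈ 9.49 hours

r_p = 3390 + 503.8 = 3893.8 km = 3.8938×10⁶ m.
r_a = 3390 + 14350 = 17740 km = 1.7740×10⁷ m.
Semi-major axis a = (r_p + r_a)/2 = (3893.8 + 17740)/2 = 10817 km = 1.082×10⁷ m.
By Kepler's third law T = 2π√(a³/μ) = 2π × 5.436×10³ = 3.416×10⁴ s.
= 9.488 hours.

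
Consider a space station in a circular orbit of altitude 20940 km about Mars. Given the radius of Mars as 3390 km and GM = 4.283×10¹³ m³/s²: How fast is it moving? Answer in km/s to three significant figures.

v ≈ 1.33 km/s

r = 3390 + 20940 = 24330 km = 2.4330×10⁷ m.
For a circular orbit v = √(μ/r) = √(4.283×10¹³ / 2.433×10⁷) = √(1.760×10⁶) = 1327 m/s.
That is 1.327 km/s.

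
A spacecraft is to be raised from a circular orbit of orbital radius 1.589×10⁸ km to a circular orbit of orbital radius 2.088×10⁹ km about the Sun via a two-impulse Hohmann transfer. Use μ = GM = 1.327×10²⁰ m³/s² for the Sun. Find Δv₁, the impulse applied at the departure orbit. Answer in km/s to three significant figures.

r₁ = 1.589×10⁸ km = 1.589×10¹¹ m.
r₂ = 2.088×10⁹ km = 2.088×10¹² m.
Transfer ellipse a_t = (r₁ + r₂)/2 = 1.123×10¹² m.
At r₁: circular v_c1 = √(μ/r₁) = 28900 m/s; transfer-perihelion v_p = √[μ(2/r₁ − 1/a_t)] = 39400 m/s.
Δv₁ = v_p − v_c1 = 10500 m/s.
= 10.50 km/s.

Δv ≈ 10.5 km/s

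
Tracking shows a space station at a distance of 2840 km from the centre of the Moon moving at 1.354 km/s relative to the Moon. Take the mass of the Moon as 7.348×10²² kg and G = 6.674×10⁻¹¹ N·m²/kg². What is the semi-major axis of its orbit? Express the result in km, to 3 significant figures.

μ = GM = 6.674×10⁻¹¹ × 7.348×10²² = 4.904×10¹² m³/s².
r = 2.840×10⁶ m.
Vis-viva rearranged: 1/a = 2/r − v²/μ = 7.042×10⁻⁷ − 3.738×10⁻⁷ = 3.304×10⁻⁷ m⁻¹.
a = 3.027×10⁶ m = 3026.7 km.

a ≈ 3030 km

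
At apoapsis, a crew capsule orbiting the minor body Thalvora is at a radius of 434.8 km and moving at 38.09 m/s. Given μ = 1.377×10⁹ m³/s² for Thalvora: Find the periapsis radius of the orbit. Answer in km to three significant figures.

periapsis radius ≈ 129 km

r_a = 4.348×10⁵ m.
Specific energy ε = v²/2 − μ/r = -2.442×10³ J/kg, so a = −μ/(2ε) = 2.820×10⁵ m.
The apsides satisfy r_p + r_a = 2a, so the periapsis radius is 2a − r_a = 1.292×10⁵ m = 129.19 km.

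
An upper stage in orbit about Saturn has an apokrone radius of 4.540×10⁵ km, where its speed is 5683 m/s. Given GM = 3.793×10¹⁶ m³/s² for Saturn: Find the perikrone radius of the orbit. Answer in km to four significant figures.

r_a = 4.540×10⁸ m.
Specific energy ε = v²/2 − μ/r = -6.740×10⁷ J/kg, so a = −μ/(2ε) = 2.814×10⁸ m.
The apsides satisfy r_p + r_a = 2a, so the perikrone radius is 2a − r_a = 1.088×10⁸ m = 1.0878×10⁵ km.

perikrone radius ≈ 1.088×10⁵ km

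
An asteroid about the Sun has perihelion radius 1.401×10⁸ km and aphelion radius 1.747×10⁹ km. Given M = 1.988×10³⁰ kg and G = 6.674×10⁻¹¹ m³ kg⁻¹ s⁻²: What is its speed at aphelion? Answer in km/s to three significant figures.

μ = GM = 6.674×10⁻¹¹ × 1.988×10³⁰ = 1.327×10²⁰ m³/s².
Semi-major axis a = (r_p + r_a)/2 = 9.4355×10⁸ km = 9.436×10¹¹ m.
Vis-viva: v² = μ(2/r − 1/a) = 1.327×10²⁰ × (1.145×10⁻¹² − 1.060×10⁻¹²) = 1.128×10⁷ m²/s².
v = 3358 m/s = 3.358 km/s.

v ≈ 3.36 km/s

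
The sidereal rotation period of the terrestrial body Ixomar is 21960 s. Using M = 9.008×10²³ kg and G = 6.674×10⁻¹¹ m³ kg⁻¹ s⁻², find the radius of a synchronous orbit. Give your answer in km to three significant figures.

μ = GM = 6.674×10⁻¹¹ × 9.008×10²³ = 6.012×10¹³ m³/s².
A synchronous orbit has period T, so by Kepler's third law a = (μT²/4π²)^(1/3).
μT²/4π² = 6.012×10¹³ × (2.196×10⁴)² / 39.48 = 7.344×10²⁰ m³.
a = 9.022×10⁶ m = 9022.1 km.

r_sync ≈ 9020 km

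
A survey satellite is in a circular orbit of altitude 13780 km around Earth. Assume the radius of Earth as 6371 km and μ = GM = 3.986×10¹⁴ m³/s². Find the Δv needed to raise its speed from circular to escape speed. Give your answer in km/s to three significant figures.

Δv ≈ 1.84 km/s

r = 6371 + 13780 = 20151 km = 2.0151×10⁷ m.
Circular speed v_c = √(μ/r) = 4448 m/s.
Escape speed v_esc = √(2μ/r) = √2 × v_c = 6290 m/s.
Δv = v_esc − v_c = 1842 m/s = 1.842 km/s.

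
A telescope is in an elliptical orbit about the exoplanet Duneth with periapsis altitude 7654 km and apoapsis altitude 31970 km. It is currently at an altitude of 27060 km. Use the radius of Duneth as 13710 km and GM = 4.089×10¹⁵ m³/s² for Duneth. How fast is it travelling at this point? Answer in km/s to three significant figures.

r_p = 13710 + 7654 = 21364 km = 2.1364×10⁷ m.
r_a = 13710 + 31970 = 45680 km = 4.5680×10⁷ m.
r = 13710 + 27060 = 40770 km = 4.077×10⁷ m.
Semi-major axis a = (r_p + r_a)/2 = 33522 km = 3.352×10⁷ m.
Vis-viva: v² = μ(2/r − 1/a) = 4.089×10¹⁵ × (4.906×10⁻⁸ − 2.983×10⁻⁸) = 7.861×10⁷ m²/s².
v = 8866 m/s = 8.866 km/s.

v ≈ 8.87 km/s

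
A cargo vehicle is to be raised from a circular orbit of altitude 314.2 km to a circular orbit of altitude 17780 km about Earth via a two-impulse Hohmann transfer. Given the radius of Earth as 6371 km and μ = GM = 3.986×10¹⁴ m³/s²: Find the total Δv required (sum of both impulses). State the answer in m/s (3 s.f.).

Δv_total ≈ 3330 m/s

r₁ = 6371 + 314.2 = 6685.2 km = 6.6852×10⁶ m.
r₂ = 6371 + 17780 = 24151 km = 2.4151×10⁷ m.
Transfer ellipse a_t = (r₁ + r₂)/2 = 1.542×10⁷ m.
At r₁: circular v_c1 = √(μ/r₁) = 7722 m/s; transfer-perigee v_p = √[μ(2/r₁ − 1/a_t)] = 9664 m/s.
Δv₁ = v_p − v_c1 = 1942 m/s.
At r₂: circular v_c2 = √(μ/r₂) = 4063 m/s; transfer-apogee v_a = √[μ(2/r₂ − 1/a_t)] = 2675 m/s.
Δv₂ = v_c2 − v_a = 1387 m/s.
Total Δv = Δv₁ + Δv₂ = 3330 m/s.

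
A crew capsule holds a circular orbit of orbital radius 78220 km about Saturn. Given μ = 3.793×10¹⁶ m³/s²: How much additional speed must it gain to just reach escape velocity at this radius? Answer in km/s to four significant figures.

Δv ≈ 9.121 km/s

r = 78220 km = 7.822×10⁷ m.
Circular speed v_c = √(μ/r) = 22020 m/s.
Escape speed v_esc = √(2μ/r) = √2 × v_c = 31140 m/s.
Δv = v_esc − v_c = 9121 m/s = 9.121 km/s.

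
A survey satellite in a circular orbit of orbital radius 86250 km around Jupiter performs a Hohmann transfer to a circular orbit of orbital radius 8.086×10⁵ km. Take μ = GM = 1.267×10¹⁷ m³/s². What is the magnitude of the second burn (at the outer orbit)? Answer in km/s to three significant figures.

r₁ = 86250 km = 8.625×10⁷ m.
r₂ = 8.086×10⁵ km = 8.086×10⁸ m.
Transfer ellipse a_t = (r₁ + r₂)/2 = 4.474×10⁸ m.
At r₁: circular v_c1 = √(μ/r₁) = 38330 m/s; transfer-perijove v_p = √[μ(2/r₁ − 1/a_t)] = 51520 m/s.
At r₂: circular v_c2 = √(μ/r₂) = 12520 m/s; transfer-apojove v_a = √[μ(2/r₂ − 1/a_t)] = 5496 m/s.
Δv₂ = v_c2 − v_a = 7022 m/s.
= 7.022 km/s.

Δv ≈ 7.02 km/s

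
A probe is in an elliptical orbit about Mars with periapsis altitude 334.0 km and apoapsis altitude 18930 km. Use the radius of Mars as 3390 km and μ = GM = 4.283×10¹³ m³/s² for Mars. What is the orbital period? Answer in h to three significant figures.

T ≈ 12.5 h

r_p = 3390 + 334.0 = 3724.0 km = 3.7240×10⁶ m.
r_a = 3390 + 18930 = 22320 km = 2.2320×10⁷ m.
Semi-major axis a = (r_p + r_a)/2 = (3724.0 + 22320)/2 = 13022 km = 1.302×10⁷ m.
By Kepler's third law T = 2π√(a³/μ) = 2π × 7.180×10³ = 4.512×10⁴ s.
= 12.53 h.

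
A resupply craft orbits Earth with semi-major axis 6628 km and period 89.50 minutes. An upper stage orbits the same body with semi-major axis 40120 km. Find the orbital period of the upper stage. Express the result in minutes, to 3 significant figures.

Kepler's third law: T² ∝ a³, so T₂ = T₁ (a₂/a₁)^(3/2).
a₂/a₁ = 6.053, (a₂/a₁)^(3/2) = 14.89.
T₂ = 89.50 × 14.89 = 1333 minutes.

T₂ ≈ 1330 minutes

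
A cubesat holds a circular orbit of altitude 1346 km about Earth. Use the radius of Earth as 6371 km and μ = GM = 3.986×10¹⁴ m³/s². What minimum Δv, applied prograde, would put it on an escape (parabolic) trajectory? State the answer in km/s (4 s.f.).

r = 6371 + 1346 = 7717.0 km = 7.7170×10⁶ m.
Circular speed v_c = √(μ/r) = 7187 m/s.
Escape speed v_esc = √(2μ/r) = √2 × v_c = 10160 m/s.
Δv = v_esc − v_c = 2977 m/s = 2.977 km/s.

Δv ≈ 2.977 km/s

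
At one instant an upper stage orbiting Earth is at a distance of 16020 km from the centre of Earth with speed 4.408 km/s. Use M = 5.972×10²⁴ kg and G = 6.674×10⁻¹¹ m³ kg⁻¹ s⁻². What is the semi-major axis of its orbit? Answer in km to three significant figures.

a ≈ 13100 km

μ = GM = 6.674×10⁻¹¹ × 5.972×10²⁴ = 3.986×10¹⁴ m³/s².
r = 1.602×10⁷ m.
Specific orbital energy ε = v²/2 − μ/r = (4408)²/2 − 3.986×10¹⁴/1.602×10⁷ = -1.516×10⁷ J/kg.
Since ε = −μ/(2a), a = −μ/(2ε) = 1.314×10⁷ m = 13142 km.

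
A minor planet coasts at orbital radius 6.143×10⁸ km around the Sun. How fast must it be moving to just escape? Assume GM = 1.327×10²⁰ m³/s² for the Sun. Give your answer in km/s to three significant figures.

r = 6.143×10⁸ km = 6.143×10¹¹ m.
Escape speed v_esc = √(2μ/r) = √(2 × 1.327×10²⁰ / 6.143×10¹¹) = √(4.320×10⁸) = 20790 m/s.
= 20.79 km/s.

v_esc ≈ 20.8 km/s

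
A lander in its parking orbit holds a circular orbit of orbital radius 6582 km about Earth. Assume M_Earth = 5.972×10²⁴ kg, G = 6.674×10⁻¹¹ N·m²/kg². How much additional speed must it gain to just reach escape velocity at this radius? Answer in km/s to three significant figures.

Δv ≈ 3.22 km/s

μ = GM = 6.674×10⁻¹¹ × 5.972×10²⁴ = 3.986×10¹⁴ m³/s².
r = 6582 km = 6.582×10⁶ m.
Circular speed v_c = √(μ/r) = 7782 m/s.
Escape speed v_esc = √(2μ/r) = √2 × v_c = 11000 m/s.
Δv = v_esc − v_c = 3223 m/s = 3.223 km/s.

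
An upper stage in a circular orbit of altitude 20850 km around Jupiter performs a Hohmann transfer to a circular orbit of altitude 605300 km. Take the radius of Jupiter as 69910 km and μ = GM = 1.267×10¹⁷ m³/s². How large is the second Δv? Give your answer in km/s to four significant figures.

Δv ≈ 7.030 km/s

r₁ = 69910 + 20850 = 90760 km = 9.0760×10⁷ m.
r₂ = 69910 + 605300 = 675210 km = 6.7521×10⁸ m.
Transfer ellipse a_t = (r₁ + r₂)/2 = 3.830×10⁸ m.
At r₁: circular v_c1 = √(μ/r₁) = 37360 m/s; transfer-perijove v_p = √[μ(2/r₁ − 1/a_t)] = 49610 m/s.
At r₂: circular v_c2 = √(μ/r₂) = 13700 m/s; transfer-apojove v_a = √[μ(2/r₂ − 1/a_t)] = 6668 m/s.
Δv₂ = v_c2 − v_a = 7030 m/s.
= 7.030 km/s.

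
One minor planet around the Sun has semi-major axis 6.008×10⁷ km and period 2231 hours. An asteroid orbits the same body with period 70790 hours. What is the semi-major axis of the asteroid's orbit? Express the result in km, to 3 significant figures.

a₂ ≈ 6.02×10⁸ km

Kepler's third law: a³ ∝ T², so a₂ = a₁ (T₂/T₁)^(2/3).
T₂/T₁ = 31.73, (T₂/T₁)^(2/3) = 10.02.
a₂ = 6.008×10⁷ × 10.02 = 6.022×10⁸ km.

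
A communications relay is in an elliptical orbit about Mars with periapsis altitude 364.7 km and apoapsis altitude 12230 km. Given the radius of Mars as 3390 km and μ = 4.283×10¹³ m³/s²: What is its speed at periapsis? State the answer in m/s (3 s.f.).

r_p = 3390 + 364.7 = 3754.7 km = 3.7547×10⁶ m.
r_a = 3390 + 12230 = 15620 km = 1.5620×10⁷ m.
Semi-major axis a = (r_p + r_a)/2 = 9687.4 km = 9.687×10⁶ m.
Vis-viva: v² = μ(2/r − 1/a) = 4.283×10¹³ × (5.327×10⁻⁷ − 1.032×10⁻⁷) = 1.839×10⁷ m²/s².
v = 4289 m/s.

v ≈ 4290 m/s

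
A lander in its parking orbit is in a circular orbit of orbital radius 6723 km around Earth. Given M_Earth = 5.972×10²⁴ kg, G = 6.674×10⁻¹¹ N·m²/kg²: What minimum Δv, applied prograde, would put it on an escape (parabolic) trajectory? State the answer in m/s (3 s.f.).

Δv ≈ 3190 m/s

μ = GM = 6.674×10⁻¹¹ × 5.972×10²⁴ = 3.986×10¹⁴ m³/s².
r = 6723 km = 6.723×10⁶ m.
Circular speed v_c = √(μ/r) = 7700 m/s.
Escape speed v_esc = √(2μ/r) = √2 × v_c = 10890 m/s.
Δv = v_esc − v_c = 3189 m/s.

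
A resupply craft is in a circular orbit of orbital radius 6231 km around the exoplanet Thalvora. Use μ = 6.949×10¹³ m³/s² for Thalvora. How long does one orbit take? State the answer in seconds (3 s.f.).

T ≈ 11700 seconds

r = 6231 km = 6.231×10⁶ m.
Kepler's third law: T = 2π√(r³/μ) = 2π√((6.231×10⁶)³ / 6.949×10¹³).
r³/μ = 3.481×10⁶ s², so T = 2π × 1.866×10³ = 1.172×10⁴ s.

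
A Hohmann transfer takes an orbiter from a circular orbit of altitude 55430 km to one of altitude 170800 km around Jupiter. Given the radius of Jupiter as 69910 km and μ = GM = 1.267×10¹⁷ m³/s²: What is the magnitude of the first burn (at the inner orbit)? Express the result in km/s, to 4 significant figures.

r₁ = 69910 + 55430 = 125340 km = 1.2534×10⁸ m.
r₂ = 69910 + 170800 = 240710 km = 2.4071×10⁸ m.
Transfer ellipse a_t = (r₁ + r₂)/2 = 1.830×10⁸ m.
At r₁: circular v_c1 = √(μ/r₁) = 31790 m/s; transfer-perijove v_p = √[μ(2/r₁ − 1/a_t)] = 36460 m/s.
Δv₁ = v_p − v_c1 = 4668 m/s.
= 4.668 km/s.

Δv ≈ 4.668 km/s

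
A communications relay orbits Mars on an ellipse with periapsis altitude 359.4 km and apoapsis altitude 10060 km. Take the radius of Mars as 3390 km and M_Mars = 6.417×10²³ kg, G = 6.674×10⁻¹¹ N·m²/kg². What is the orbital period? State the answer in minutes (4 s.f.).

μ = GM = 6.674×10⁻¹¹ × 6.417×10²³ = 4.283×10¹³ m³/s².
r_p = 3390 + 359.4 = 3749.4 km = 3.7494×10⁶ m.
r_a = 3390 + 10060 = 13450 km = 1.3450×10⁷ m.
Semi-major axis a = (r_p + r_a)/2 = (3749.4 + 13450)/2 = 8599.7 km = 8.600×10⁶ m.
By Kepler's third law T = 2π√(a³/μ) = 2π × 3.854×10³ = 2.421×10⁴ s.
= 403.5 minutes.

T ≈ 403.5 minutes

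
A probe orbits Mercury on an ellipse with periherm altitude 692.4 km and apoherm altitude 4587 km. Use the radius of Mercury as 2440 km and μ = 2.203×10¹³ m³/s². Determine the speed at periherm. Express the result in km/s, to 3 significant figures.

v ≈ 3.12 km/s

r_p = 2440 + 692.4 = 3132.4 km = 3.1324×10⁶ m.
r_a = 2440 + 4587 = 7027.0 km = 7.0270×10⁶ m.
Semi-major axis a = (r_p + r_a)/2 = 5079.7 km = 5.080×10⁶ m.
Vis-viva: v² = μ(2/r − 1/a) = 2.203×10¹³ × (6.385×10⁻⁷ − 1.969×10⁻⁷) = 9.729×10⁶ m²/s².
v = 3119 m/s = 3.119 km/s.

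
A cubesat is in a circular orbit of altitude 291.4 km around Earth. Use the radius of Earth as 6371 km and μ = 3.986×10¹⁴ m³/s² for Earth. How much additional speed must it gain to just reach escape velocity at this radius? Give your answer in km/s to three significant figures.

r = 6371 + 291.4 = 6662.4 km = 6.6624×10⁶ m.
Circular speed v_c = √(μ/r) = 7735 m/s.
Escape speed v_esc = √(2μ/r) = √2 × v_c = 10940 m/s.
Δv = v_esc − v_c = 3204 m/s = 3.204 km/s.

Δv ≈ 3.20 km/s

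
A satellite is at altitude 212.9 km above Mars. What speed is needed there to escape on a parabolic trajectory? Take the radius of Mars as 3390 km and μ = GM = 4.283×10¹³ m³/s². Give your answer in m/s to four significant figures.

r = 3390 + 212.9 = 3602.9 km = 3.6029×10⁶ m.
Escape speed v_esc = √(2μ/r) = √(2 × 4.283×10¹³ / 3.603×10⁶) = √(2.378×10⁷) = 4876 m/s.

v_esc ≈ 4876 m/s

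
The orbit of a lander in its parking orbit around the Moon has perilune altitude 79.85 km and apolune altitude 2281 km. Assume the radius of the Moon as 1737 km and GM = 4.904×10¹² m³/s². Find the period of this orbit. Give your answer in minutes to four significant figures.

T ≈ 235.6 minutes

r_p = 1737 + 79.85 = 1816.8 km = 1.8168×10⁶ m.
r_a = 1737 + 2281 = 4018.0 km = 4.0180×10⁶ m.
Semi-major axis a = (r_p + r_a)/2 = (1816.8 + 4018.0)/2 = 2917.4 km = 2.917×10⁶ m.
By Kepler's third law T = 2π√(a³/μ) = 2π × 2.250×10³ = 1.414×10⁴ s.
= 235.6 minutes.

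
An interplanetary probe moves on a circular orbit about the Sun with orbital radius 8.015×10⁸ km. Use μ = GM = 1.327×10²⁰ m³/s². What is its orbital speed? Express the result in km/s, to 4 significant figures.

r = 8.015×10⁸ km = 8.015×10¹¹ m.
For a circular orbit v = √(μ/r) = √(1.327×10²⁰ / 8.015×10¹¹) = √(1.656×10⁸) = 12870 m/s.
That is 12.87 km/s.

v ≈ 12.87 km/s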